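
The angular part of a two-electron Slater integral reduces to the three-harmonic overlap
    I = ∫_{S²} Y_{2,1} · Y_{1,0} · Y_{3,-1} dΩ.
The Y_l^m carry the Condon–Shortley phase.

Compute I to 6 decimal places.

-0.233597

Checks pass: Σm=0; 6 even; l₃=3∈[1,3].
(2·2+1)(2·1+1)(2·3+1) = 105
Δ: 0! 4! 2! / 7! → 1/105
sum: t=0:+1/4 = 1/4
3j²(2 1 3; 0 0 0) = Δ·Π!·Σ² = 3/35  (sign -1)
sum: t=0:+1/6 = 1/6
3j²(2 1 3; 1 0 -1) = Δ·Π!·Σ² = 8/105  (sign +1)
combine: 4πI² = 105·3/35·8/105 = 24/35
take √, sign -1: I = -0.23359668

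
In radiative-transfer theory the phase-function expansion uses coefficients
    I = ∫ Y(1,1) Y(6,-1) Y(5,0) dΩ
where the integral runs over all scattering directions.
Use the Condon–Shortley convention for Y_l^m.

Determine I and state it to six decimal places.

-0.187239

m-sum 0 ✓  L=12 even ✓  5≤5≤7 ✓
Π(2lᵢ+1) = 3×13×11 = 429
triangle coeff Δ(1,6,5) = 1/858
Σ_t [1,1]: t=1:−1/14400 = -1/14400
(3j)²=6/143 [(1 6 5; 0 0 0)], sign=+1
Σ_t [0,0]: t=0:+1/28800 = 1/28800
(3j)²=7/286 [(1 6 5; 1 -1 0)], sign=-1
⇒ 4πI² = 63/143
I = (-1)√(63/143/(4π)) = -0.18723944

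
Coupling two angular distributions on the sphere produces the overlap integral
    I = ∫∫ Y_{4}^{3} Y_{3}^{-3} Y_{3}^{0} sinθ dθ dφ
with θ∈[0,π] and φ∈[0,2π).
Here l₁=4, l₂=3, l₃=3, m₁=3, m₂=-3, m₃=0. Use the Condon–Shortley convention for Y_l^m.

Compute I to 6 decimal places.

m-sum 0 ✓  L=10 even ✓  1≤3≤7 ✓
Π(2lᵢ+1) = 9×7×7 = 441
triangle coeff Δ(4,3,3) = 1/34650
Σ_t [1,3]: t=1:−1/72 t=2:+1/16 t=3:−1/72 = 5/144
(3j)²=2/77 [(4 3 3; 0 0 0)], sign=-1
Σ_t [0,0]: t=0:+1/288 = 1/288
(3j)²=1/22 [(4 3 3; 3 -3 0)], sign=-1
⇒ 4πI² = 63/121
I = (+1)√(63/121/(4π)) = 0.20355073

0.203551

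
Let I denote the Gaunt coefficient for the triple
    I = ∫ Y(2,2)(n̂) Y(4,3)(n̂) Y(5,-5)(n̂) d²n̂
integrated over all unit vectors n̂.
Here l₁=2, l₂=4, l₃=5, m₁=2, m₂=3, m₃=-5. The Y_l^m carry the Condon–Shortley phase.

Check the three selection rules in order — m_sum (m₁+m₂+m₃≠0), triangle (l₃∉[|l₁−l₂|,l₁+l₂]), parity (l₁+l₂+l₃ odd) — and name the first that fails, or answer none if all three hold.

m₁+m₂+m₃ = 2 + 3 − 5 = 0  ✓
triangle: |2−4|=2 ≤ l₃=5 ≤ 2+4=6  ✓
parity: l₁+l₂+l₃ = 11 is odd  ✗

parity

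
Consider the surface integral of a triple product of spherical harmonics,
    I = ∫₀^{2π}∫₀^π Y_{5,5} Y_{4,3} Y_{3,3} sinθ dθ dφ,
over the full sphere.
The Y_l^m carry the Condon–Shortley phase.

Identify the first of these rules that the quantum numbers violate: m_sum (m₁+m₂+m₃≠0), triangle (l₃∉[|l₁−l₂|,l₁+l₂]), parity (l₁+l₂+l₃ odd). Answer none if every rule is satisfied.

m_sum

Σmᵢ = 11  ✗
l₃∈[|l₁−l₂|,l₁+l₂]=[1,9], have l₃=3
Σlᵢ = 12 ⇒ even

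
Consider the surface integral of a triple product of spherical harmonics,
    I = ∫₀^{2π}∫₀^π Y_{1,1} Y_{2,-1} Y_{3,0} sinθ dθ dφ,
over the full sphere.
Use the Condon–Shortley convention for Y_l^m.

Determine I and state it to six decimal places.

0.143048

Checks pass: Σm=0; 6 even; l₃=3∈[1,3].
(2·1+1)(2·2+1)(2·3+1) = 105
Δ: 0! 2! 4! / 7! → 1/105
sum: t=0:+1/4 = 1/4
3j²(1 2 3; 0 0 0) = Δ·Π!·Σ² = 3/35  (sign -1)
sum: t=0:+1/12 = 1/12
3j²(1 2 3; 1 -1 0) = Δ·Π!·Σ² = 1/35  (sign -1)
combine: 4πI² = 105·3/35·1/35 = 9/35
take √, sign +1: I = 0.14304817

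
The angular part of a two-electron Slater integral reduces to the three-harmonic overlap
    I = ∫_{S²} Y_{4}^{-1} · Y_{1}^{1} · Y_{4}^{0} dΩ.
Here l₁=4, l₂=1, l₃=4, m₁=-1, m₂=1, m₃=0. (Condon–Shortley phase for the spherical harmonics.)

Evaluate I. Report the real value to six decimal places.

L=9 odd ⇒ parity kills the (l;000) factor ⇒ I = 0

0.000000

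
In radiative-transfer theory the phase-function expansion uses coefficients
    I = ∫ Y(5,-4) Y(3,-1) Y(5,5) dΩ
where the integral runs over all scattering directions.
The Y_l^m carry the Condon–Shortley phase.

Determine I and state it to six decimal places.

l₁+l₂+l₃=13 is odd: 3j(l;000)=0 ⇒ I=0

0.000000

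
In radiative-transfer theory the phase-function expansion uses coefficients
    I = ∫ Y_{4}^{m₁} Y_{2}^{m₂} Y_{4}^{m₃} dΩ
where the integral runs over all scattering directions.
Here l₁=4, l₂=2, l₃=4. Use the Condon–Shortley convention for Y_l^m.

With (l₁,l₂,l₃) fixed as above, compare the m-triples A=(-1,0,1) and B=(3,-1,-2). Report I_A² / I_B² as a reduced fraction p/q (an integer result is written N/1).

289/525

Shared (l₁,l₂,l₃)=(4,2,4): N and (l;000)² cancel in I_A²/I_B².
A: Δ = 2!·6!·2!/11! = 1/13860; Racah Σ t=0..2: t=0:+1/480 t=1:−1/48 t=2:+1/144 = -17/1440; ⇒ 3j(4 2 4; -1 0 1)² = 289/13860, sgn +1
B: Δ = 2!·6!·2!/11! = 1/13860; Racah Σ t=0..1: t=0:+1/240 t=1:−1/1440 = 1/288; ⇒ 3j(4 2 4; 3 -1 -2)² = 5/132, sgn +1
I_A²/I_B² = (289/13860)/(5/132) = 289/525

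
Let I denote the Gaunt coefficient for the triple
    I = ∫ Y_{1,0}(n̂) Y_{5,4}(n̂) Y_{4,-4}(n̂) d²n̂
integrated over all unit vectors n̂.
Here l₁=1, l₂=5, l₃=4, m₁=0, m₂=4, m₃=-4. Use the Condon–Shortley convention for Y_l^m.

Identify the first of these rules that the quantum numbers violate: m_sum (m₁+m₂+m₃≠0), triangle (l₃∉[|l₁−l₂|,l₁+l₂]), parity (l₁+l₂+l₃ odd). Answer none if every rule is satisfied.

none

m₁+m₂+m₃ = 0 + 4 − 4 = 0  ✓
triangle: |1−5|=4 ≤ l₃=4 ≤ 1+5=6  ✓
parity: l₁+l₂+l₃ = 10 is even  ✓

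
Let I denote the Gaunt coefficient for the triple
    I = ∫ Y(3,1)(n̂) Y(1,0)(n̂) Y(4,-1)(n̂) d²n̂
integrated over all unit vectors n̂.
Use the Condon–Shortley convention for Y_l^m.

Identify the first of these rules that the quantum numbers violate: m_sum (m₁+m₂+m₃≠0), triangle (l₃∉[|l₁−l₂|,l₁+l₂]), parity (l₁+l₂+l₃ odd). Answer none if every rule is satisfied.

none

m₁+m₂+m₃ = 1 + 0 − 1 = 0  ✓
triangle: |3−1|=2 ≤ l₃=4 ≤ 3+1=4  ✓
parity: l₁+l₂+l₃ = 8 is even  ✓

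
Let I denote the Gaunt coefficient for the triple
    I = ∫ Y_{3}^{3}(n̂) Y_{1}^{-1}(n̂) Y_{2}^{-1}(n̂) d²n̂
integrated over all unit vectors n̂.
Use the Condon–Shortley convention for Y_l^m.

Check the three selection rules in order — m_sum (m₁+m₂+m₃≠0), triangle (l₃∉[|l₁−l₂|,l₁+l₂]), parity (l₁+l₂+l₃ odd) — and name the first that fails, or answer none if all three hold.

m₁+m₂+m₃ = 3 − 1 − 1 = 1  ✗
triangle: |3−1|=2 ≤ l₃=2 ≤ 3+1=4
parity: l₁+l₂+l₃ = 6 is even

m_sum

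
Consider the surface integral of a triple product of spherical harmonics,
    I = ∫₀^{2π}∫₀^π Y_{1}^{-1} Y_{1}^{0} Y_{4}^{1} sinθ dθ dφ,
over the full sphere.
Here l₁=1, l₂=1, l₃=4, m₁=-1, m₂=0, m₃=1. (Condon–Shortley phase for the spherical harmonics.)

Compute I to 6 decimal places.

triangle: need 0≤l₃≤2, have 4; I=0

0.000000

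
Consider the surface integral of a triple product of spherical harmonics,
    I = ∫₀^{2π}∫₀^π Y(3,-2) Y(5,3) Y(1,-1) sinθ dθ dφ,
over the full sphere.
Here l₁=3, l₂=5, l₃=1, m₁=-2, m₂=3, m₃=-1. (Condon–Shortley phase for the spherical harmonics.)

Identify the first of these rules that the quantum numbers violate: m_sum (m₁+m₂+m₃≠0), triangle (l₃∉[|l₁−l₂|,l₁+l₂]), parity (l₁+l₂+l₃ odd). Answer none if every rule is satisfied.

triangle

m₁+m₂+m₃ = -2 + 3 − 1 = 0  ✓
triangle: |3−5|=2 ≤ l₃=1 ≤ 3+5=8  ✗
parity: l₁+l₂+l₃ = 9 is odd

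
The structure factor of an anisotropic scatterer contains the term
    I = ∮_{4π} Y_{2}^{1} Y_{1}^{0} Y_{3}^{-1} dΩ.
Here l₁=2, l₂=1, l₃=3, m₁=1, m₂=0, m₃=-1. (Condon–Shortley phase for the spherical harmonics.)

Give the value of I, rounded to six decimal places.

Rules hold: Σm=0, L=6 even, 1≤3≤3.
N = 5·3·7 = 105
Δ = 0!·4!·2!/7! = 1/105
Racah Σ t=0..0: t=0:+1/4 = 1/4
⇒ 3j(2 1 3; 0 0 0)² = 3/35, sgn -1
Racah Σ t=0..0: t=0:+1/6 = 1/6
⇒ 3j(2 1 3; 1 0 -1)² = 8/105, sgn +1
4πI² = N·(3j₀)²·(3jₘ)² = 24/35
I = -1·√(0.685714/4π) = -0.23359668

-0.233597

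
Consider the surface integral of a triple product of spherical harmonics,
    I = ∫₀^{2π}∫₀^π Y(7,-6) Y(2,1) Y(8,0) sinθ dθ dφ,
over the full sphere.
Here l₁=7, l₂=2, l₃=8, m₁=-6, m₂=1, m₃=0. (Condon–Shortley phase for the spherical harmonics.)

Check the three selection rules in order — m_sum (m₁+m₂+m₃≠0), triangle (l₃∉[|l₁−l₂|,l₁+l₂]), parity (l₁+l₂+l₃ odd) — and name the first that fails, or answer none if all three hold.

m₁+m₂+m₃ = -6 + 1 + 0 = -5  ✗
triangle: |7−2|=5 ≤ l₃=8 ≤ 7+2=9
parity: l₁+l₂+l₃ = 17 is odd

m_sum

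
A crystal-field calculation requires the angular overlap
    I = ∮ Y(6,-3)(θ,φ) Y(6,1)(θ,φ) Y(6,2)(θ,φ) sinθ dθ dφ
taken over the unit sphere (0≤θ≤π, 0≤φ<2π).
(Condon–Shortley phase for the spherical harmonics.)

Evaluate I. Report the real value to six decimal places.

-0.055657

m-sum 0 ✓  L=18 even ✓  0≤6≤12 ✓
Π(2lᵢ+1) = 13×13×13 = 2197
triangle coeff Δ(6,6,6) = 1/325909584
Σ_t [0,6]: t=0:+1/373248000 t=1:−1/1728000 t=2:+1/110592 t=3:−1/46656 t=4:+1/110592 t=5:−1/1728000 t=6:+1/373248000 = -7/1555200
(3j)²=400/46189 [(6 6 6; 0 0 0)], sign=-1
Σ_t [3,6]: t=3:−1/1244160 t=4:+1/207360 t=5:−1/276480 t=6:+1/3110400 = 1/1382400
(3j)²=189/92378 [(6 6 6; -3 1 2)], sign=+1
⇒ 4πI² = 491400/12623809
I = (-1)√(491400/12623809/(4π)) = -0.05565670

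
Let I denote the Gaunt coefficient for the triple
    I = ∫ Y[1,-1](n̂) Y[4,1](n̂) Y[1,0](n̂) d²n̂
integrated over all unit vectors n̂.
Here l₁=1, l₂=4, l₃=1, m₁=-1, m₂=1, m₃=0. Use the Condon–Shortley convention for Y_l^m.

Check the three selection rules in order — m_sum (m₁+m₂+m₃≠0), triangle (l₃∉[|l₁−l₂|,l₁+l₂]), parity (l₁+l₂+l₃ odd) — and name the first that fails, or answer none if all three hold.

triangle

Σmᵢ = 0  ✓
l₃∈[|l₁−l₂|,l₁+l₂]=[3,5], have l₃=1  ✗
Σlᵢ = 6 ⇒ even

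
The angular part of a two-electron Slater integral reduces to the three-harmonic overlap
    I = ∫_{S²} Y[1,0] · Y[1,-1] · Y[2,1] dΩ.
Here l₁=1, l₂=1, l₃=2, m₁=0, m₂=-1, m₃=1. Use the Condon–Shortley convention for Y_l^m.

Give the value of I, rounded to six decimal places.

-0.218510

Rules hold: Σm=0, L=4 even, 0≤2≤2.
N = 3·3·5 = 45
Δ = 0!·2!·2!/5! = 1/30
Racah Σ t=0..0: t=0:+1/1 = 1/1
⇒ 3j(1 1 2; 0 0 0)² = 2/15, sgn +1
Racah Σ t=0..0: t=0:+1/2 = 1/2
⇒ 3j(1 1 2; 0 -1 1)² = 1/10, sgn -1
4πI² = N·(3j₀)²·(3jₘ)² = 3/5
I = -1·√(0.6/4π) = -0.21850969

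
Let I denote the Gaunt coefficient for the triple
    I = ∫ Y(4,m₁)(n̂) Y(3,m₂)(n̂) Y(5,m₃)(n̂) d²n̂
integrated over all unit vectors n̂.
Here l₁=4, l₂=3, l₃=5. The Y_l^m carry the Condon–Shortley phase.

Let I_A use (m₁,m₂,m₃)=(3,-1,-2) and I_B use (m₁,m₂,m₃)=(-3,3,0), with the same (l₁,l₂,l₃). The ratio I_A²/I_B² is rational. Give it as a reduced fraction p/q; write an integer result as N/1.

l's match ⇒ only the (l;m) 3-j factors differ between A and B.
A: triangle coeff Δ(4,3,5) = 1/180180; Σ_t [0,1]: t=0:+1/960 t=1:−1/4320 = 7/8640; (3j)²=343/12870 [(4 3 5; 3 -1 -2)], sign=-1
B: triangle coeff Δ(4,3,5) = 1/180180; Σ_t [2,2]: t=2:+1/5760 = 1/5760; (3j)²=5/572 [(4 3 5; -3 3 0)], sign=-1
I_A²/I_B² = (343/12870)/(5/572) = 686/225

686/225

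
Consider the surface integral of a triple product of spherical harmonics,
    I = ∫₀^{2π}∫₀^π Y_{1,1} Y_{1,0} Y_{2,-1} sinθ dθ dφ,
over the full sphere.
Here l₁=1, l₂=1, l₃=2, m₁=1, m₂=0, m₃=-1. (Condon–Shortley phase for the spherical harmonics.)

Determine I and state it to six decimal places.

m-sum 0 ✓  L=4 even ✓  0≤2≤2 ✓
Π(2lᵢ+1) = 3×3×5 = 45
triangle coeff Δ(1,1,2) = 1/30
Σ_t [0,0]: t=0:+1/1 = 1/1
(3j)²=2/15 [(1 1 2; 0 0 0)], sign=+1
Σ_t [0,0]: t=0:+1/2 = 1/2
(3j)²=1/10 [(1 1 2; 1 0 -1)], sign=-1
⇒ 4πI² = 3/5
I = (-1)√(3/5/(4π)) = -0.21850969

-0.218510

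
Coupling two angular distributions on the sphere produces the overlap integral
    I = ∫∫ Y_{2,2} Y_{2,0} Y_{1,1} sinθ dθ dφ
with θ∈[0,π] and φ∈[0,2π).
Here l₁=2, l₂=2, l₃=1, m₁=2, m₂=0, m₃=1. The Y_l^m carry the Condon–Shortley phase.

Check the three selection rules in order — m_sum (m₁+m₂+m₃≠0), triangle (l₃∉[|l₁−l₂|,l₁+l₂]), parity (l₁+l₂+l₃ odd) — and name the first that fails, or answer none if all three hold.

m_sum

m₁+m₂+m₃ = 2 + 0 + 1 = 3  ✗
triangle: |2−2|=0 ≤ l₃=1 ≤ 2+2=4
parity: l₁+l₂+l₃ = 5 is odd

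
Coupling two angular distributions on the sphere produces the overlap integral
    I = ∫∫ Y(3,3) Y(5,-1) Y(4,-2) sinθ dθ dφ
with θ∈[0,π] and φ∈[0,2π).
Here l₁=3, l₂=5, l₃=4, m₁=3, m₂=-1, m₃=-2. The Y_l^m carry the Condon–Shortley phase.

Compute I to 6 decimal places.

0.143662

Rules hold: Σm=0, L=12 even, 2≤4≤8.
N = 7·11·9 = 693
Δ = 4!·2!·6!/13! = 1/180180
Racah Σ t=1..3: t=1:−1/576 t=2:+1/144 t=3:−1/576 = 1/288
⇒ 3j(3 5 4; 0 0 0)² = 20/1001, sgn +1
Racah Σ t=0..0: t=0:+1/2304 = 1/2304
⇒ 3j(3 5 4; 3 -1 -2)² = 75/4004, sgn +1
4πI² = N·(3j₀)²·(3jₘ)² = 3375/13013
I = +1·√(0.259356/4π) = 0.14366244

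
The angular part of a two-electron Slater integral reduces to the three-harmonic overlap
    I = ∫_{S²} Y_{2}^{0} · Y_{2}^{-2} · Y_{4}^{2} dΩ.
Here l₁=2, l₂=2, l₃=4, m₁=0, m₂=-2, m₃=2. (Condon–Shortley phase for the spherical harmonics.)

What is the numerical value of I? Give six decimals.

0.156078

m-sum 0 ✓  L=8 even ✓  0≤4≤4 ✓
Π(2lᵢ+1) = 5×5×9 = 225
triangle coeff Δ(2,2,4) = 1/630
Σ_t [0,0]: t=0:+1/16 = 1/16
(3j)²=2/35 [(2 2 4; 0 0 0)], sign=+1
Σ_t [0,0]: t=0:+1/96 = 1/96
(3j)²=1/42 [(2 2 4; 0 -2 2)], sign=+1
⇒ 4πI² = 15/49
I = (+1)√(15/49/(4π)) = 0.15607835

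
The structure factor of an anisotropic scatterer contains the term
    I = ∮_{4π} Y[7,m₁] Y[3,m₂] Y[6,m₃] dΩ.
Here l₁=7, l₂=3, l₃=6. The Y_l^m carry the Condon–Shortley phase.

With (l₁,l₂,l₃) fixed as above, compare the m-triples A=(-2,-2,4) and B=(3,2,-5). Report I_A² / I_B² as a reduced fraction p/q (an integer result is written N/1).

Shared (l₁,l₂,l₃)=(7,3,6): N and (l;000)² cancel in I_A²/I_B².
A: Δ = 4!·10!·2!/17! = 1/2042040; Racah Σ t=0..1: t=0:+1/8709120 t=1:−1/967680 = -1/1088640; ⇒ 3j(7 3 6; -2 -2 4)² = 800/51051, sgn -1
B: Δ = 4!·10!·2!/17! = 1/2042040; Racah Σ t=3..4: t=3:−1/4354560 t=4:+1/87091200 = -19/87091200; ⇒ 3j(7 3 6; 3 2 -5)² = 361/37128, sgn +1
I_A²/I_B² = (800/51051)/(361/37128) = 6400/3971

6400/3971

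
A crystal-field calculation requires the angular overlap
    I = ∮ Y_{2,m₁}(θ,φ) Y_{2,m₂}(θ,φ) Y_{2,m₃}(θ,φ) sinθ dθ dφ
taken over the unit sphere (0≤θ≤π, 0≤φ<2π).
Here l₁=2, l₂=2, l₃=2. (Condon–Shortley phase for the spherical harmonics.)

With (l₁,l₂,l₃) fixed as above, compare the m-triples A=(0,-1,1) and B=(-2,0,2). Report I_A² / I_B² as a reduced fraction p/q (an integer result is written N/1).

Same 2,2,2: normalisation and zero-m 3j drop out of the ratio.
A: Δ: 2! 2! 2! / 7! → 1/630; sum: t=0:+1/4 t=1:−1/2 = -1/4; 3j²(2 2 2; 0 -1 1) = Δ·Π!·Σ² = 1/70  (sign +1)
B: Δ: 2! 2! 2! / 7! → 1/630; sum: t=2:+1/8 = 1/8; 3j²(2 2 2; -2 0 2) = Δ·Π!·Σ² = 2/35  (sign +1)
I_A²/I_B² = (1/70)/(2/35) = 1/4

1/4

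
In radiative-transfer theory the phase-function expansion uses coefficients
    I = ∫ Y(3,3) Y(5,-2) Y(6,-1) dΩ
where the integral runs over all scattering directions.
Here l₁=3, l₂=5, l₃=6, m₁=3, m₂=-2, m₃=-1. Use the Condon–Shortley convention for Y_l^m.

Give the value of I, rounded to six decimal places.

Rules hold: Σm=0, L=14 even, 2≤6≤8.
N = 7·11·13 = 1001
Δ = 2!·4!·8!/15! = 1/675675
Racah Σ t=0..2: t=0:+1/8640 t=1:−1/2304 t=2:+1/8640 = -7/34560
⇒ 3j(3 5 6; 0 0 0)² = 7/429, sgn -1
Racah Σ t=0..0: t=0:+1/34560 = 1/34560
⇒ 3j(3 5 6; 3 -2 -1)² = 7/429, sgn -1
4πI² = N·(3j₀)²·(3jₘ)² = 343/1287
I = +1·√(0.266511/4π) = 0.14563067

0.145631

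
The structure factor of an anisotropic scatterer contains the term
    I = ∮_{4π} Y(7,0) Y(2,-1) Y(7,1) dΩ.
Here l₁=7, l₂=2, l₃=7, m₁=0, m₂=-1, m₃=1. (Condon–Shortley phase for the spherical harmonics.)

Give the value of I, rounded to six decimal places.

-0.026159

Rules hold: Σm=0, L=16 even, 5≤7≤9.
N = 15·5·15 = 1125
Δ = 2!·12!·2!/17! = 1/185640
Racah Σ t=0..2: t=0:+1/2419200 t=1:−1/518400 t=2:+1/2419200 = -1/907200
⇒ 3j(7 2 7; 0 0 0)² = 56/3315, sgn +1
Racah Σ t=0..1: t=0:+1/1209600 t=1:−1/1036800 = -1/7257600
⇒ 3j(7 2 7; 0 -1 1)² = 1/2210, sgn -1
4πI² = N·(3j₀)²·(3jₘ)² = 420/48841
I = -1·√(0.00859933/4π) = -0.02615938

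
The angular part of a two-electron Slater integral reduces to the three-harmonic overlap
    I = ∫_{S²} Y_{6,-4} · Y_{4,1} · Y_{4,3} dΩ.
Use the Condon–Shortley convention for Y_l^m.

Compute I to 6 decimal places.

-0.030176

Checks pass: Σm=0; 14 even; l₃=4∈[2,10].
(2·6+1)(2·4+1)(2·4+1) = 1053
Δ: 6! 6! 2! / 15! → 1/1261260
sum: t=2:+1/4608 t=3:−1/1296 t=4:+1/4608 = -7/20736
3j²(6 4 4; 0 0 0) = Δ·Π!·Σ² = 20/1287  (sign -1)
sum: t=4:+1/34560 t=5:−1/28800 = -1/172800
3j²(6 4 4; -4 1 3) = Δ·Π!·Σ² = 1/1430  (sign +1)
combine: 4πI² = 1053·20/1287·1/1430 = 18/1573
take √, sign -1: I = -0.03017637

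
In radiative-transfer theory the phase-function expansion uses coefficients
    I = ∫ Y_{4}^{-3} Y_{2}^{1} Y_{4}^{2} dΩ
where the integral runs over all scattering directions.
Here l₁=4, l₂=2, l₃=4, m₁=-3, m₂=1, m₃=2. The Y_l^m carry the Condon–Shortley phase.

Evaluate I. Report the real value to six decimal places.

-0.187702

Checks pass: Σm=0; 10 even; l₃=4∈[2,6].
(2·4+1)(2·2+1)(2·4+1) = 405
Δ: 2! 6! 2! / 11! → 1/13860
sum: t=0:+1/192 t=1:−1/36 t=2:+1/192 = -5/288
3j²(4 2 4; 0 0 0) = Δ·Π!·Σ² = 20/693  (sign -1)
sum: t=1:−1/1440 t=2:+1/240 = 1/288
3j²(4 2 4; -3 1 2) = Δ·Π!·Σ² = 5/132  (sign +1)
combine: 4πI² = 405·20/693·5/132 = 375/847
take √, sign -1: I = -0.18770204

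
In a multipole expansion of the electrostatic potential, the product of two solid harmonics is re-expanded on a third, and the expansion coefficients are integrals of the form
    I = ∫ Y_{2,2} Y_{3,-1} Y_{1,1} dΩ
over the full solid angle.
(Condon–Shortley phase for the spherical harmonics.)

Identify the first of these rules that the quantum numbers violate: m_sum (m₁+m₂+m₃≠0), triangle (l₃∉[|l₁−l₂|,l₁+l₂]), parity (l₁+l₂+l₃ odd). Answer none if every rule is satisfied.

m_sum

m₁+m₂+m₃ = 2 − 1 + 1 = 2  ✗
triangle: |2−3|=1 ≤ l₃=1 ≤ 2+3=5
parity: l₁+l₂+l₃ = 6 is even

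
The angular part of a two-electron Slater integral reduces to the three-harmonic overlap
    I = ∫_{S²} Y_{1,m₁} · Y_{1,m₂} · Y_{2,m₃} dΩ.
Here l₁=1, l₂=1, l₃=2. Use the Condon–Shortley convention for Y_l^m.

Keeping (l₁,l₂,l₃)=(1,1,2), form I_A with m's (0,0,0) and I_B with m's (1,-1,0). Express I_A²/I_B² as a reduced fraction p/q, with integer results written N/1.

4/1

Same 1,1,2: normalisation and zero-m 3j drop out of the ratio.
A: Δ: 0! 2! 2! / 5! → 1/30; sum: t=0:+1/1 = 1/1; 3j²(1 1 2; 0 0 0) = Δ·Π!·Σ² = 2/15  (sign +1)
B: Δ: 0! 2! 2! / 5! → 1/30; sum: t=0:+1/4 = 1/4; 3j²(1 1 2; 1 -1 0) = Δ·Π!·Σ² = 1/30  (sign +1)
I_A²/I_B² = (2/15)/(1/30) = 4/1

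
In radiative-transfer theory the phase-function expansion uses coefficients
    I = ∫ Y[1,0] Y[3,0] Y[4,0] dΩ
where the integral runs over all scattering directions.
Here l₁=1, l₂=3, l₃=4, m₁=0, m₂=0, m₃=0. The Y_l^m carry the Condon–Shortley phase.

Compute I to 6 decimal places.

Checks pass: Σm=0; 8 even; l₃=4∈[2,4].
(2·1+1)(2·3+1)(2·4+1) = 189
Δ: 0! 2! 6! / 9! → 1/252
sum: t=0:+1/36 = 1/36
3j²(1 3 4; 0 0 0) = Δ·Π!·Σ² = 4/63  (sign +1)
(m-triple is (0,0,0) — same symbol as above.)
combine: 4πI² = 189·4/63·4/63 = 16/21
take √, sign +1: I = 0.24623252

0.246233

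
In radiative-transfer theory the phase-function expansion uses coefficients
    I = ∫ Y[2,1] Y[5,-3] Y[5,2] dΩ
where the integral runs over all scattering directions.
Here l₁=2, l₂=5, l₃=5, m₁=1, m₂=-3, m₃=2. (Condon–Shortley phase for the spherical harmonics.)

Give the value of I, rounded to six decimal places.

-0.161739

Rules hold: Σm=0, L=12 even, 3≤5≤7.
N = 5·11·11 = 605
Δ = 2!·2!·8!/13! = 1/38610
Racah Σ t=0..2: t=0:+1/2880 t=1:−1/576 t=2:+1/2880 = -1/960
⇒ 3j(2 5 5; 0 0 0)² = 10/429, sgn +1
Racah Σ t=0..1: t=0:+1/2880 t=1:−1/10080 = 1/4032
⇒ 3j(2 5 5; 1 -3 2)² = 10/429, sgn -1
4πI² = N·(3j₀)²·(3jₘ)² = 500/1521
I = -1·√(0.328731/4π) = -0.16173926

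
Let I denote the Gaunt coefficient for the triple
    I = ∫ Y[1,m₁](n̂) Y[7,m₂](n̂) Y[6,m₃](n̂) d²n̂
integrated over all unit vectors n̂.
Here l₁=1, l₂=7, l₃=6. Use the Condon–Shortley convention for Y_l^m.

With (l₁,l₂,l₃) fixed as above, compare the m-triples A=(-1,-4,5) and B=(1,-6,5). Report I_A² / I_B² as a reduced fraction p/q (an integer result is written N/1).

1/26

Same 1,7,6: normalisation and zero-m 3j drop out of the ratio.
A: Δ: 2! 0! 12! / 15! → 1/1365; sum: t=2:+1/79833600 = 1/79833600; 3j²(1 7 6; -1 -4 5) = Δ·Π!·Σ² = 1/455  (sign -1)
B: Δ: 2! 0! 12! / 15! → 1/1365; sum: t=0:+1/79833600 = 1/79833600; 3j²(1 7 6; 1 -6 5) = Δ·Π!·Σ² = 2/35  (sign -1)
I_A²/I_B² = (1/455)/(2/35) = 1/26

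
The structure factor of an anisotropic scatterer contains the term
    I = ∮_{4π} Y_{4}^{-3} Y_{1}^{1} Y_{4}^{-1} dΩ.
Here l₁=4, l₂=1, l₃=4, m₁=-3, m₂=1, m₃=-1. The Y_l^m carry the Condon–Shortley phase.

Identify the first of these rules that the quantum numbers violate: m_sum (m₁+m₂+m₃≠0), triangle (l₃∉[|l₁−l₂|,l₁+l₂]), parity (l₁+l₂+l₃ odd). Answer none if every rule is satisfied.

m_sum

azimuthal sum: -3 + 1 − 1 = -3  ✗
3 ≤ 4 ≤ 5 (triangle on l)
L = 4 + 1 + 4 = 9 (odd)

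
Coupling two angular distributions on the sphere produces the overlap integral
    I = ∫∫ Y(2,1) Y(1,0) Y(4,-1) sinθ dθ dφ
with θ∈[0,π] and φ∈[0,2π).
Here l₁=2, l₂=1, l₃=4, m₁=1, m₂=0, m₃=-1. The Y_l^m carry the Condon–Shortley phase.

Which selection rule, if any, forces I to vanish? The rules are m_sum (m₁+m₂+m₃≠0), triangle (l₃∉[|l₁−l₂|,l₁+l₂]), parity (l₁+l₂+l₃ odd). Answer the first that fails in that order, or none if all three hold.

azimuthal sum: 1 + 0 − 1 = 0  ✓
1 ≤ 4 ≤ 3 (triangle on l)  ✗
L = 2 + 1 + 4 = 7 (odd)

triangle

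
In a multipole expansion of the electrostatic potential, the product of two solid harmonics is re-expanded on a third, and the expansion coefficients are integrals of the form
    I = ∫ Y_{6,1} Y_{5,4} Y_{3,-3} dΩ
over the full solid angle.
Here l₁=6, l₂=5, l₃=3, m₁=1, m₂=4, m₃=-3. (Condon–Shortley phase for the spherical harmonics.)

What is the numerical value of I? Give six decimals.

m-sum = 1 + 4 − 3 = 2 ≠ 0 ⇒ I = 0

0.000000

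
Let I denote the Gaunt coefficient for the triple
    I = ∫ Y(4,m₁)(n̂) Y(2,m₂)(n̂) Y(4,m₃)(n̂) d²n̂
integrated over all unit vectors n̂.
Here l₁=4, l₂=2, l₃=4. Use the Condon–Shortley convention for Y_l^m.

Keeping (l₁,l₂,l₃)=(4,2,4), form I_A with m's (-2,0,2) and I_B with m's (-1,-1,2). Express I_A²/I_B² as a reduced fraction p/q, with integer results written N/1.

l's match ⇒ only the (l;m) 3-j factors differ between A and B.
A: triangle coeff Δ(4,2,4) = 1/13860; Σ_t [0,2]: t=0:+1/2880 t=1:−1/120 t=2:+1/192 = -1/360; (3j)²=16/3465 [(4 2 4; -2 0 2)], sign=-1
B: triangle coeff Δ(4,2,4) = 1/13860; Σ_t [0,1]: t=0:+1/240 t=1:−1/96 = -1/160; (3j)²=27/1540 [(4 2 4; -1 -1 2)], sign=-1
I_A²/I_B² = (16/3465)/(27/1540) = 64/243

64/243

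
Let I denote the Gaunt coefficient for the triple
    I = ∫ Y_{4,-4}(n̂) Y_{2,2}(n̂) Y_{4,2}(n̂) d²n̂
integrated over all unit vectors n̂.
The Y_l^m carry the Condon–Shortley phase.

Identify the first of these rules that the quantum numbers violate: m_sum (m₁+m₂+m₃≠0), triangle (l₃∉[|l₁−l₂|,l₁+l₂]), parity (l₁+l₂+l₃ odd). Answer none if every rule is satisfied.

none

azimuthal sum: -4 + 2 + 2 = 0  ✓
2 ≤ 4 ≤ 6 (triangle on l)  ✓
L = 4 + 2 + 4 = 10 (even)  ✓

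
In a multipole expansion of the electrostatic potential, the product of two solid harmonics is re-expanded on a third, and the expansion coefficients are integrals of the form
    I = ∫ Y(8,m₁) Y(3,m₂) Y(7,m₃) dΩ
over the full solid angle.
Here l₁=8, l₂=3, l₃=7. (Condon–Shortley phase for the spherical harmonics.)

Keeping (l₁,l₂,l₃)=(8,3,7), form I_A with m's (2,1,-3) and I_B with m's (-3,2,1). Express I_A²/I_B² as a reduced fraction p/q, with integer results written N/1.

3364/495

l's match ⇒ only the (l;m) 3-j factors differ between A and B.
A: triangle coeff Δ(8,3,7) = 1/5290740; Σ_t [2,4]: t=2:+1/7741440 t=3:−1/13063680 t=4:+1/348364800 = 29/522547200; (3j)²=1682/264537 [(8 3 7; 2 1 -3)], sign=+1
B: triangle coeff Δ(8,3,7) = 1/5290740; Σ_t [3,4]: t=3:−1/11612160 t=4:+1/14515200 = -1/58060800; (3j)²=55/58786 [(8 3 7; -3 2 1)], sign=-1
I_A²/I_B² = (1682/264537)/(55/58786) = 3364/495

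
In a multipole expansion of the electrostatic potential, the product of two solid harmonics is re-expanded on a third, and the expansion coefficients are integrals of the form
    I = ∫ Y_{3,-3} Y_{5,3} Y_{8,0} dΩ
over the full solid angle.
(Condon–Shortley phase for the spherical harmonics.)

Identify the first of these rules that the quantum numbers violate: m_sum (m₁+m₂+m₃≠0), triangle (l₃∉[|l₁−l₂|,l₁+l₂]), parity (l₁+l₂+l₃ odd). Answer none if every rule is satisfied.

none

azimuthal sum: -3 + 3 + 0 = 0  ✓
2 ≤ 8 ≤ 8 (triangle on l)  ✓
L = 3 + 5 + 8 = 16 (even)  ✓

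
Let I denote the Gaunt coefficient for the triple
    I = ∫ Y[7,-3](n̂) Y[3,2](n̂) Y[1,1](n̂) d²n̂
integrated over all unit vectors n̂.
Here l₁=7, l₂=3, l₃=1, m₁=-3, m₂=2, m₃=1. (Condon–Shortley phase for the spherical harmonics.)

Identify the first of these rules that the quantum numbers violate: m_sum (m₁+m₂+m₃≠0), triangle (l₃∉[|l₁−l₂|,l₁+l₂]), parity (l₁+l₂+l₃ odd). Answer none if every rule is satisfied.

azimuthal sum: -3 + 2 + 1 = 0  ✓
4 ≤ 1 ≤ 10 (triangle on l)  ✗
L = 7 + 3 + 1 = 11 (odd)

triangle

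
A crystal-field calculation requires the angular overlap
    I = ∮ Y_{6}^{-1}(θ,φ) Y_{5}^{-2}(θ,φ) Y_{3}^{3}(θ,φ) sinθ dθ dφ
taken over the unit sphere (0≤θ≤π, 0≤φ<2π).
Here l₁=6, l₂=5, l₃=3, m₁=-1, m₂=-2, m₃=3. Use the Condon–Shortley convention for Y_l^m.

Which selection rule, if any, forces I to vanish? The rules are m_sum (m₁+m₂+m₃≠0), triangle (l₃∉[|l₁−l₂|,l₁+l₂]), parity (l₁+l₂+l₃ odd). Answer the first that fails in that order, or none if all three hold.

none

azimuthal sum: -1 − 2 + 3 = 0  ✓
1 ≤ 3 ≤ 11 (triangle on l)  ✓
L = 6 + 5 + 3 = 14 (even)  ✓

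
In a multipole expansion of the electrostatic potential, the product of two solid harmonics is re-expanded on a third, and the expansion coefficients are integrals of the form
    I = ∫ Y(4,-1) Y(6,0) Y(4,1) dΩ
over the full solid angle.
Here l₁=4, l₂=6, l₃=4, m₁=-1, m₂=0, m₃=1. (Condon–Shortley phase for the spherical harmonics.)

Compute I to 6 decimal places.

0.007113

m-sum 0 ✓  L=14 even ✓  2≤4≤10 ✓
Π(2lᵢ+1) = 9×13×9 = 1053
triangle coeff Δ(4,6,4) = 1/1261260
Σ_t [2,4]: t=2:+1/4608 t=3:−1/1296 t=4:+1/4608 = -7/20736
(3j)²=20/1287 [(4 6 4; 0 0 0)], sign=-1
Σ_t [3,5]: t=3:−1/2592 t=4:+1/2304 t=5:−1/28800 = 7/518400
(3j)²=1/25740 [(4 6 4; -1 0 1)], sign=-1
⇒ 4πI² = 1/1573
I = (+1)√(1/1573/(4π)) = 0.00711264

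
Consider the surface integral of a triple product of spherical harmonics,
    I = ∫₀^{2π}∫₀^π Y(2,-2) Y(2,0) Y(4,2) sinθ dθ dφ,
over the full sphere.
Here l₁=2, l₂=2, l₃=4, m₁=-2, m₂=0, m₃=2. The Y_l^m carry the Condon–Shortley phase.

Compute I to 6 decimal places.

0.156078

Rules hold: Σm=0, L=8 even, 0≤4≤4.
N = 5·5·9 = 225
Δ = 0!·4!·4!/9! = 1/630
Racah Σ t=0..0: t=0:+1/16 = 1/16
⇒ 3j(2 2 4; 0 0 0)² = 2/35, sgn +1
Racah Σ t=0..0: t=0:+1/96 = 1/96
⇒ 3j(2 2 4; -2 0 2)² = 1/42, sgn +1
4πI² = N·(3j₀)²·(3jₘ)² = 15/49
I = +1·√(0.306122/4π) = 0.15607835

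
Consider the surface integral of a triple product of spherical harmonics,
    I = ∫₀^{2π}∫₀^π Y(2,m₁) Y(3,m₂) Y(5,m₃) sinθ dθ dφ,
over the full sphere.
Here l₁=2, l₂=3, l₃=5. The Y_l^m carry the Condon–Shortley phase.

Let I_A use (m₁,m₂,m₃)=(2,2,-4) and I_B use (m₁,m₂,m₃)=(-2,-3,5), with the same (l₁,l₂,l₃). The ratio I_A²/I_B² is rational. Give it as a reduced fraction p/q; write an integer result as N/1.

3/5

Same 2,3,5: normalisation and zero-m 3j drop out of the ratio.
A: Δ: 0! 4! 6! / 11! → 1/2310; sum: t=0:+1/2880 = 1/2880; 3j²(2 3 5; 2 2 -4) = Δ·Π!·Σ² = 3/55  (sign -1)
B: Δ: 0! 4! 6! / 11! → 1/2310; sum: t=0:+1/17280 = 1/17280; 3j²(2 3 5; -2 -3 5) = Δ·Π!·Σ² = 1/11  (sign +1)
I_A²/I_B² = (3/55)/(1/11) = 3/5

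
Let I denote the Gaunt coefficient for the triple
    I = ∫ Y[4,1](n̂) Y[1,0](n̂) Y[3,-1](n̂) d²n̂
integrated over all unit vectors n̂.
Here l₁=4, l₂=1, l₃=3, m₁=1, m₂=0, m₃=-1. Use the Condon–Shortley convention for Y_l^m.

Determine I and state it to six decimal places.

-0.238414

Checks pass: Σm=0; 8 even; l₃=3∈[3,5].
(2·4+1)(2·1+1)(2·3+1) = 189
Δ: 2! 6! 0! / 9! → 1/252
sum: t=1:−1/36 = -1/36
3j²(4 1 3; 0 0 0) = Δ·Π!·Σ² = 4/63  (sign +1)
sum: t=1:−1/48 = -1/48
3j²(4 1 3; 1 0 -1) = Δ·Π!·Σ² = 5/84  (sign -1)
combine: 4πI² = 189·4/63·5/84 = 5/7
take √, sign -1: I = -0.23841361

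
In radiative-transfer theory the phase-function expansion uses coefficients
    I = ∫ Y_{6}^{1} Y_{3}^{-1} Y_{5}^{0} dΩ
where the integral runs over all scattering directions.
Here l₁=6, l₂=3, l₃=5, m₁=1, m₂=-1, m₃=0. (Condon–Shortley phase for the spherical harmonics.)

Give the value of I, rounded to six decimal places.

-0.077843

Rules hold: Σm=0, L=14 even, 3≤5≤9.
N = 13·7·11 = 1001
Δ = 4!·8!·2!/15! = 1/675675
Racah Σ t=1..3: t=1:−1/8640 t=2:+1/2304 t=3:−1/8640 = 7/34560
⇒ 3j(6 3 5; 0 0 0)² = 7/429, sgn -1
Racah Σ t=0..2: t=0:+1/34560 t=1:−1/3456 t=2:+1/5760 = -1/11520
⇒ 3j(6 3 5; 1 -1 0)² = 2/429, sgn +1
4πI² = N·(3j₀)²·(3jₘ)² = 98/1287
I = -1·√(0.0761461/4π) = -0.07784287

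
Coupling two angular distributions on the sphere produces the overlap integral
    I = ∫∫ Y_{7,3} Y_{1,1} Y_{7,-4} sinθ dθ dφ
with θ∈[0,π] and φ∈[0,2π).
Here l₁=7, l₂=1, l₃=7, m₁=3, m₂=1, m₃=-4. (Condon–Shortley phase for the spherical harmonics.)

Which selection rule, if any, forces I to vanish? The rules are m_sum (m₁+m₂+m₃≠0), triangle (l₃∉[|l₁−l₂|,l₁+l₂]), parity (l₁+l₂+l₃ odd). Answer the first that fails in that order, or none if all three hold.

parity

azimuthal sum: 3 + 1 − 4 = 0  ✓
6 ≤ 7 ≤ 8 (triangle on l)  ✓
L = 7 + 1 + 7 = 15 (odd)  ✗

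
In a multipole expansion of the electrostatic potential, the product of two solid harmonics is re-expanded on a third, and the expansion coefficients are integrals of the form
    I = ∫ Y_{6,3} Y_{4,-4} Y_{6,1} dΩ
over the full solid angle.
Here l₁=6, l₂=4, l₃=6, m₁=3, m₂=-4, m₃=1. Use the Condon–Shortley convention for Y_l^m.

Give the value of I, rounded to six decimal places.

-0.167630

Rules hold: Σm=0, L=16 even, 2≤6≤10.
N = 13·9·13 = 1521
Δ = 4!·8!·4!/17! = 1/15315300
Racah Σ t=0..4: t=0:+1/829440 t=1:−1/25920 t=2:+1/9216 t=3:−1/25920 t=4:+1/829440 = 7/207360
⇒ 3j(6 4 6; 0 0 0)² = 28/2431, sgn +1
Racah Σ t=0..0: t=0:+1/414720 = 1/414720
⇒ 3j(6 4 6; 3 -4 1)² = 49/2431, sgn -1
4πI² = N·(3j₀)²·(3jₘ)² = 12348/34969
I = -1·√(0.353113/4π) = -0.16763001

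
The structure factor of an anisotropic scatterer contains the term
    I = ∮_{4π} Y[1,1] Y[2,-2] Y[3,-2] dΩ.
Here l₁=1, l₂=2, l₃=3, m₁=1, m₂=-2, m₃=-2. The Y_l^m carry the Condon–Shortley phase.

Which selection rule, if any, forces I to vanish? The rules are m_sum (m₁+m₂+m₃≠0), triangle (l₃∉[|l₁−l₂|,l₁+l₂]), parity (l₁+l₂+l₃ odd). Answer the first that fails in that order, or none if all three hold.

m_sum

Σmᵢ = -3  ✗
l₃∈[|l₁−l₂|,l₁+l₂]=[1,3], have l₃=3
Σlᵢ = 6 ⇒ even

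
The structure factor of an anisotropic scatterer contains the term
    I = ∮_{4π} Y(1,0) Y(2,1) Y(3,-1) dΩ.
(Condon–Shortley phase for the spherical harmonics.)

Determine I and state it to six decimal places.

Rules hold: Σm=0, L=6 even, 1≤3≤3.
N = 3·5·7 = 105
Δ = 0!·2!·4!/7! = 1/105
Racah Σ t=0..0: t=0:+1/4 = 1/4
⇒ 3j(1 2 3; 0 0 0)² = 3/35, sgn -1
Racah Σ t=0..0: t=0:+1/6 = 1/6
⇒ 3j(1 2 3; 0 1 -1)² = 8/105, sgn +1
4πI² = N·(3j₀)²·(3jₘ)² = 24/35
I = -1·√(0.685714/4π) = -0.23359668

-0.233597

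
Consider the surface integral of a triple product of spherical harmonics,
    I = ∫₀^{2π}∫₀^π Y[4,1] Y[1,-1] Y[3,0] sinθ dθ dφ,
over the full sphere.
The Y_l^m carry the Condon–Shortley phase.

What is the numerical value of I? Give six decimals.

-0.194664

Checks pass: Σm=0; 8 even; l₃=3∈[3,5].
(2·4+1)(2·1+1)(2·3+1) = 189
Δ: 2! 6! 0! / 9! → 1/252
sum: t=1:−1/36 = -1/36
3j²(4 1 3; 0 0 0) = Δ·Π!·Σ² = 4/63  (sign +1)
sum: t=0:+1/72 = 1/72
3j²(4 1 3; 1 -1 0) = Δ·Π!·Σ² = 5/126  (sign -1)
combine: 4πI² = 189·4/63·5/126 = 10/21
take √, sign -1: I = -0.19466390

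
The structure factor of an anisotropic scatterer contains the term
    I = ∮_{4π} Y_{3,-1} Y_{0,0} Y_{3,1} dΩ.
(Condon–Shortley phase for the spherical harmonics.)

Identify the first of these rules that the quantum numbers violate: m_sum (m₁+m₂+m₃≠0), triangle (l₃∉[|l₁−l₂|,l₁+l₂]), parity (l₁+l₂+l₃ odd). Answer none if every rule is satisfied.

azimuthal sum: -1 + 0 + 1 = 0  ✓
3 ≤ 3 ≤ 3 (triangle on l)  ✓
L = 3 + 0 + 3 = 6 (even)  ✓

none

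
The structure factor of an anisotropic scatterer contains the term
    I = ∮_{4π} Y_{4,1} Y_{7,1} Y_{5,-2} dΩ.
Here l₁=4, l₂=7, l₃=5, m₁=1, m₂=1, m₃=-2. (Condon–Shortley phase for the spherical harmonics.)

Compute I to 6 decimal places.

Checks pass: Σm=0; 16 even; l₃=5∈[3,11].
(2·4+1)(2·7+1)(2·5+1) = 1485
Δ: 6! 2! 8! / 17! → 1/6126120
sum: t=2:+1/69120 t=3:−1/20736 t=4:+1/69120 = -1/51840
3j²(4 7 5; 0 0 0) = Δ·Π!·Σ² = 280/21879  (sign +1)
sum: t=1:−1/1209600 t=2:+1/69120 t=3:−1/51840 = -41/7257600
3j²(4 7 5; 1 1 -2) = Δ·Π!·Σ² = 1681/510510  (sign +1)
combine: 4πI² = 1485·280/21879·1681/510510 = 33620/537251
take √, sign +1: I = 0.07056759

0.070568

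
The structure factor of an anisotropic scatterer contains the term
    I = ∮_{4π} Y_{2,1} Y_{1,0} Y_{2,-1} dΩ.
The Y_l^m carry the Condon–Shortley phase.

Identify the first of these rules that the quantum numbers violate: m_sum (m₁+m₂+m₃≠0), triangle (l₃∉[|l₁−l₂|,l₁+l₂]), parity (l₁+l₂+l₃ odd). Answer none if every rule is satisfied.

Σmᵢ = 0  ✓
l₃∈[|l₁−l₂|,l₁+l₂]=[1,3], have l₃=2  ✓
Σlᵢ = 5 ⇒ odd  ✗

parity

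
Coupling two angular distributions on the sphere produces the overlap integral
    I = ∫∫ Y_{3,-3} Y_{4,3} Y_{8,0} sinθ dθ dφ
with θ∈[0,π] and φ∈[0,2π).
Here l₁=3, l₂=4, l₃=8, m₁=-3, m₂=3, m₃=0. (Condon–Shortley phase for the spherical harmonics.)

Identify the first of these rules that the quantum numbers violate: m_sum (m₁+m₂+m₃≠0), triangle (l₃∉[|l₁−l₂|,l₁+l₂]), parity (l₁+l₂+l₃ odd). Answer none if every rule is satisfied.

m₁+m₂+m₃ = -3 + 3 + 0 = 0  ✓
triangle: |3−4|=1 ≤ l₃=8 ≤ 3+4=7  ✗
parity: l₁+l₂+l₃ = 15 is odd

triangle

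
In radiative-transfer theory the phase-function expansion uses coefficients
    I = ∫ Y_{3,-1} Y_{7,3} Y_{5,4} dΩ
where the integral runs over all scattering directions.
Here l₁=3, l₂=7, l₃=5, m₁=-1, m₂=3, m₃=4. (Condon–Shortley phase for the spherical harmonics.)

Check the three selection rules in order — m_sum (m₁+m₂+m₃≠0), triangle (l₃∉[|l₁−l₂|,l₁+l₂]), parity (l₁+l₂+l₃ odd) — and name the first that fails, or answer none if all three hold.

m_sum

Σmᵢ = 6  ✗
l₃∈[|l₁−l₂|,l₁+l₂]=[4,10], have l₃=5
Σlᵢ = 15 ⇒ odd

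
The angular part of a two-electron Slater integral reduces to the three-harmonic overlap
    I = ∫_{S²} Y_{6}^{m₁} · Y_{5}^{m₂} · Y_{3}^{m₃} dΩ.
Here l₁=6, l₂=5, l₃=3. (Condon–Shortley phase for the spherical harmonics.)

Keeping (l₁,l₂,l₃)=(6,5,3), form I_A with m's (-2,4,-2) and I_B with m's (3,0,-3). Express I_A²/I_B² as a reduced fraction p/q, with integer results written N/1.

15/28

Same 6,5,3: normalisation and zero-m 3j drop out of the ratio.
A: Δ: 8! 4! 2! / 15! → 1/675675; sum: t=7:−1/60480 t=8:+1/967680 = -1/64512; 3j²(6 5 3; -2 4 -2) = Δ·Π!·Σ² = 15/1001  (sign +1)
B: Δ: 8! 4! 2! / 15! → 1/675675; sum: t=3:−1/34560 = -1/34560; 3j²(6 5 3; 3 0 -3) = Δ·Π!·Σ² = 4/143  (sign -1)
I_A²/I_B² = (15/1001)/(4/143) = 15/28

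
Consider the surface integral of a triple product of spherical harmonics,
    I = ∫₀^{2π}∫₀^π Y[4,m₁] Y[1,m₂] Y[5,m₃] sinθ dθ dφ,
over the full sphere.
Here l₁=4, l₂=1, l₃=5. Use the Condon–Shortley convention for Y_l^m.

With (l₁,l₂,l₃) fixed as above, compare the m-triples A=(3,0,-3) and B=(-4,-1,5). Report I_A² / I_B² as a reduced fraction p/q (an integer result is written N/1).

Same 4,1,5: normalisation and zero-m 3j drop out of the ratio.
A: Δ: 0! 8! 2! / 11! → 1/495; sum: t=0:+1/5040 = 1/5040; 3j²(4 1 5; 3 0 -3) = Δ·Π!·Σ² = 16/495  (sign +1)
B: Δ: 0! 8! 2! / 11! → 1/495; sum: t=0:+1/80640 = 1/80640; 3j²(4 1 5; -4 -1 5) = Δ·Π!·Σ² = 1/11  (sign +1)
I_A²/I_B² = (16/495)/(1/11) = 16/45

16/45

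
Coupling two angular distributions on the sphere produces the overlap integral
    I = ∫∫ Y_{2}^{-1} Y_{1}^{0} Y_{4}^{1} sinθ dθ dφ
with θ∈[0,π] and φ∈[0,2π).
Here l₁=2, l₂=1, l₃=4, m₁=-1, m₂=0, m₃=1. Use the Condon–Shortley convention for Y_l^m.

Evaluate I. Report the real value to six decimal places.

0.000000

|2−1|≤4≤2+1 violated ⇒ I = 0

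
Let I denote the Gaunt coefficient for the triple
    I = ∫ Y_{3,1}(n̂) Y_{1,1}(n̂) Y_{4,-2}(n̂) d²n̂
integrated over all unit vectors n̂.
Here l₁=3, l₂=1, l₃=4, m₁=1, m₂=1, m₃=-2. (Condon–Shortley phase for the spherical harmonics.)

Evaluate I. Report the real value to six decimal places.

m-sum 0 ✓  L=8 even ✓  2≤4≤4 ✓
Π(2lᵢ+1) = 7×3×9 = 189
triangle coeff Δ(3,1,4) = 1/252
Σ_t [0,0]: t=0:+1/36 = 1/36
(3j)²=4/63 [(3 1 4; 0 0 0)], sign=+1
Σ_t [0,0]: t=0:+1/96 = 1/96
(3j)²=5/84 [(3 1 4; 1 1 -2)], sign=+1
⇒ 4πI² = 5/7
I = (+1)√(5/7/(4π)) = 0.23841361

0.238414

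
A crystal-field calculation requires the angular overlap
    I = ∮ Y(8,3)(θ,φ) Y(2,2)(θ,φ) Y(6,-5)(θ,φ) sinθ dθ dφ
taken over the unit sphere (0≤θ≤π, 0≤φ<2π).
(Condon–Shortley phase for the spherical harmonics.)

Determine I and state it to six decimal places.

-0.018976

m-sum 0 ✓  L=16 even ✓  6≤6≤10 ✓
Π(2lᵢ+1) = 17×5×13 = 1105
triangle coeff Δ(8,2,6) = 1/30940
Σ_t [2,2]: t=2:+1/2073600 = 1/2073600
(3j)²=28/1105 [(8 2 6; 0 0 0)], sign=+1
Σ_t [4,4]: t=4:+1/958003200 = 1/958003200
(3j)²=1/6188 [(8 2 6; 3 2 -5)], sign=-1
⇒ 4πI² = 1/221
I = (-1)√(1/221/(4π)) = -0.01897575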